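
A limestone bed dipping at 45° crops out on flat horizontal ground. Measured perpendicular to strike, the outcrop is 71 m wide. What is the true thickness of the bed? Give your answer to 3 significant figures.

True thickness t = w · sin(dip) = 71 × sin 45°
t = 71 × 0.7071 = 50.205 m

50.2 m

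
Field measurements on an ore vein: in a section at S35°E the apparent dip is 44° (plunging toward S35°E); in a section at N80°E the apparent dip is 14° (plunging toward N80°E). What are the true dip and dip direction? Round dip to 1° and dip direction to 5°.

true dip 44°, dip direction 155°

The two traces are lines in the plane: v₁ = (sin 145°·cos 44°, cos 145°·cos 44°, −sin 44°), v₂ = (sin 80°·cos 14°, cos 80°·cos 14°, −sin 14°).
n = v₁ × v₂ = (0.260, -0.564, 0.633) (taken with n_z > 0).
tan δ = √(n_x²+n_y²)/n_z = 0.621/0.633, so δ = 44.5°.
Dip direction = azimuth of (n_x, n_y) = atan2(0.260, -0.564) = 155°.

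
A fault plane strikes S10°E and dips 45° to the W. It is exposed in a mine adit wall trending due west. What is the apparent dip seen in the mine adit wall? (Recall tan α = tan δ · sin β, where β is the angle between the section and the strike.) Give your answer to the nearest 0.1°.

44.6°

The strike is S10°E and the section trends due west; the acute angle between them is β = 80°.
tan(apparent dip) = tan 45° · sin 80° = 0.9848
apparent dip = arctan 0.9848 = 44.56°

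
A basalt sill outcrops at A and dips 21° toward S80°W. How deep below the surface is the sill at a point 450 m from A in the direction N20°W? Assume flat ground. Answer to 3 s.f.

The hole lies 80° from the dip direction, so the down-dip offset is 450 × cos 80° = 78.14 m.
Depth = down-dip offset × tan(dip) = 78.14 × tan 21° = 78.14 × 0.3839
Depth = 30.00 m

30.0 m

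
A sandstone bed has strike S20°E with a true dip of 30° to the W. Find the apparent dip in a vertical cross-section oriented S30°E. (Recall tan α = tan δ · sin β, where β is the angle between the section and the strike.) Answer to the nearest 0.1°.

Angle between strike (S20°E) and section (S30°E): β = 10°.
tan(apparent dip) = tan 30° · sin 10° = 0.1003
α = arctan(0.1003) = 5.73°

5.7°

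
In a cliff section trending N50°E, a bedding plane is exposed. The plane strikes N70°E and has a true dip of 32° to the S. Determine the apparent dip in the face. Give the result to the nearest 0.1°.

12.1°

The section lies 20° from the strike.
tan α = tan 32° × sin 20° = 0.6249 × 0.3420 = 0.2137
α = arctan(0.2137) = 12.06°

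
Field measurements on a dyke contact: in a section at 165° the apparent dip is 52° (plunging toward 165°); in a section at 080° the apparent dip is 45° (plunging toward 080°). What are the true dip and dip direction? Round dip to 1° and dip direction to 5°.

Represent each trace as a vector plunging at its apparent dip toward its trend (east-north-up frame): v₁ = (0.159, -0.595, -0.788), v₂ = (0.696, 0.123, -0.707).
The plane normal is n = v₁ × v₂ ∝ (0.517, -0.436, 0.434).
tan δ = √(n_x²+n_y²)/n_z = 0.677/0.434, so δ = 57.3°.
Dip direction = azimuth of (n_x, n_y) = atan2(0.517, -0.436) = 130°.

true dip 57°, dip direction 130°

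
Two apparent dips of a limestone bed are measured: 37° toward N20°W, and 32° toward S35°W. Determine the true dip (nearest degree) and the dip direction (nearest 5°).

Each apparent-dip line lies in the plane. As unit vectors (x east, y north, z up), v₁ plunges 37°→N20°W and v₂ plunges 32°→S35°W.
n = v₁ × v₂ = (-0.816, 0.148, 0.555) (taken with n_z > 0).
Dip δ = arctan(|n_h|/n_z) = arctan(0.829/0.555) = 56.2°.
Dip direction = atan2(-0.816, 0.148) = 280° (azimuth of n's horizontal projection).

true dip 56°, dip direction 280°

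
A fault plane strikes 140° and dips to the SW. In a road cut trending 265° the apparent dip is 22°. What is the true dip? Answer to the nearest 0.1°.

β = acute angle between strike 140° and section 265° = 55°.
tan δ = tan α / sin β = tan 22° / sin 55° = 0.4040 / 0.8192 = 0.4932
true dip = arctan 0.4932 = 26.25°

26.3°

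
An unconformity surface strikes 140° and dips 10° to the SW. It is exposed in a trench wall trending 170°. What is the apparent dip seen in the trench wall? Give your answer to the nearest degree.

5°

The strike is 140° and the section trends 170°; the acute angle between them is β = 30°.
tan(apparent dip) = tan 10° · sin 30° = 0.0882
α = arctan(0.0882) = 5.04°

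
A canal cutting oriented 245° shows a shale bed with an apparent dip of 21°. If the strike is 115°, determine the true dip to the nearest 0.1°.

β = acute angle between strike 115° and section 245° = 50°.
tan δ = tan α / sin β = tan 21° / sin 50° = 0.3839 / 0.7660 = 0.5011
δ = arctan(0.5011) = 26.62°

26.6°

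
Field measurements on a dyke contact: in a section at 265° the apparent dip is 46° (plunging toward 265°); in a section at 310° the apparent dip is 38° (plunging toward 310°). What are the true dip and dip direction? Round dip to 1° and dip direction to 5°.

The two traces are lines in the plane: v₁ = (sin 265°·cos 46°, cos 265°·cos 46°, −sin 46°), v₂ = (sin 310°·cos 38°, cos 310°·cos 38°, −sin 38°).
Cross product v₁ × v₂ gives the pole to the plane: n ∝ (-0.402, -0.008, 0.387).
Dip δ = arctan(|n_h|/n_z) = arctan(0.402/0.387) = 46.1°.
Dip direction = azimuth of (n_x, n_y) = atan2(-0.402, -0.008) = 269°.

true dip 46°, dip direction 270°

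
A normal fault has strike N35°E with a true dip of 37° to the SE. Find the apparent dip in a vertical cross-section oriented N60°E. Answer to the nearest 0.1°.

17.7°

The section lies 25° from the strike.
tan(apparent dip) = tan 37° · sin 25° = 0.3185
α = arctan(0.3185) = 17.66°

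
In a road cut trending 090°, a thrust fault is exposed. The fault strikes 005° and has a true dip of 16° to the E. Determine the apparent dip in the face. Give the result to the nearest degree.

Angle between strike (005°) and section (090°): β = 85°.
tan(apparent dip) = tan 16° · sin 85° = 0.2857
α = arctan(0.2857) = 15.94°

16°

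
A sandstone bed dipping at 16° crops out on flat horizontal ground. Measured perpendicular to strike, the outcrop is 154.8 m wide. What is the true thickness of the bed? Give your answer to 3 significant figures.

True thickness t = w · sin(dip) = 154.8 × sin 16°
t = 154.8 × 0.2756 = 42.669 m

42.7 m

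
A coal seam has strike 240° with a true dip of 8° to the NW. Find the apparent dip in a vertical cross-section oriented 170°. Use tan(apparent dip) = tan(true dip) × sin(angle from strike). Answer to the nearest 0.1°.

7.5°

Angle between strike (240°) and section (170°): β = 70°.
tan α = tan 8° × sin 70° = 0.1405 × 0.9397 = 0.1321
apparent dip = arctan 0.1321 = 7.52°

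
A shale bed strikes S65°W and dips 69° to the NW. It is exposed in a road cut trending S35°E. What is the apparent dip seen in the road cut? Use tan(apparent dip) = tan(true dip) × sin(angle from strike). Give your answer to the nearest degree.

69°

Angle between strike (S65°W) and section (S35°E): β = 80°.
tan(apparent dip) = tan 69° · sin 80° = 2.5655
apparent dip = arctan 2.5655 = 68.70°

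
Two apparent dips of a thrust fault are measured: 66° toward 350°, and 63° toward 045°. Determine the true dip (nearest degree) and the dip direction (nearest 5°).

Represent each trace as a vector plunging at its apparent dip toward its trend (east-north-up frame): v₁ = (-0.071, 0.401, -0.914), v₂ = (0.321, 0.321, -0.891).
Cross product v₁ × v₂ gives the pole to the plane: n ∝ (0.064, 0.356, 0.151).
Dip δ = arctan(|n_h|/n_z) = arctan(0.362/0.151) = 67.3°.
The horizontal component of n points toward azimuth atan2(n_x, n_y) = 10°, the dip direction.

true dip 67°, dip direction 010°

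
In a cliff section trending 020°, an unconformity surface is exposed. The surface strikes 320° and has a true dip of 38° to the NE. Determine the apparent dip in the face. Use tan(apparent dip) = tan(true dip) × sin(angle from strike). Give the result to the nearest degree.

34°

The section lies 60° from the strike.
tan(apparent dip) = tan 38° · sin 60° = 0.6766
α = arctan(0.6766) = 34.08°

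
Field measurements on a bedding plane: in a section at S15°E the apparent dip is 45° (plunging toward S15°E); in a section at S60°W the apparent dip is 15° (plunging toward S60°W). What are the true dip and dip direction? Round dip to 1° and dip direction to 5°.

The two traces are lines in the plane: v₁ = (sin 165°·cos 45°, cos 165°·cos 45°, −sin 45°), v₂ = (sin 240°·cos 15°, cos 240°·cos 15°, −sin 15°).
n = v₁ × v₂ = (0.165, -0.639, 0.660) (taken with n_z > 0).
True dip = arccos(n_z / |n|) = arccos(0.7071) = 45.0°.
Dip direction = atan2(0.165, -0.639) = 166° (azimuth of n's horizontal projection).

true dip 45°, dip direction 165°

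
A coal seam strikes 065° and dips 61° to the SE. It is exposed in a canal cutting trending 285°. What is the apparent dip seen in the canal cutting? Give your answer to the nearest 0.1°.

The section lies 40° from the strike.
tan α = tan 61° × sin 40° = 1.8040 × 0.6428 = 1.1596
α = arctan(1.1596) = 49.23°

49.2°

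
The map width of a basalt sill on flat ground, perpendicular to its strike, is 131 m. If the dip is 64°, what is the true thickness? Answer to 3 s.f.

True thickness t = w · sin(dip) = 131 × sin 64°
t = 131 × 0.8988 = 117.742 m

118 m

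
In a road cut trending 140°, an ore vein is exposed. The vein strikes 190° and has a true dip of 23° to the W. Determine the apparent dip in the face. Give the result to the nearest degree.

The strike is 190° and the section trends 140°; the acute angle between them is β = 50°.
tan α = tan 23° × sin 50° = 0.4245 × 0.7660 = 0.3252
apparent dip = arctan 0.3252 = 18.01°

18°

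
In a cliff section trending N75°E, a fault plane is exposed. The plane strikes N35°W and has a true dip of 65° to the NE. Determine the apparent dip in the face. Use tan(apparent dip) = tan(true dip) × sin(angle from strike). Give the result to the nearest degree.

64°

The section lies 70° from the strike.
tan α = tan 65° × sin 70° = 2.1445 × 0.9397 = 2.0152
α = arctan(2.0152) = 63.61°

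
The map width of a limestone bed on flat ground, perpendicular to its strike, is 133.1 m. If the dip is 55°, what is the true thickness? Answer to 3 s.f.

True thickness t = w · sin(dip) = 133.1 × sin 55°
t = 133.1 × 0.8192 = 109.029 m

109 m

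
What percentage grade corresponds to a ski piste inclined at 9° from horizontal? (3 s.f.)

grade % = 100 × tan 9° = 100 × 0.1584

15.8%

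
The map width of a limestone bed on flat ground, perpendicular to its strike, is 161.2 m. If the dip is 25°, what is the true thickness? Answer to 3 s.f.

True thickness t = w · sin(dip) = 161.2 × sin 25°
t = 161.2 × 0.4226 = 68.126 m

68.1 m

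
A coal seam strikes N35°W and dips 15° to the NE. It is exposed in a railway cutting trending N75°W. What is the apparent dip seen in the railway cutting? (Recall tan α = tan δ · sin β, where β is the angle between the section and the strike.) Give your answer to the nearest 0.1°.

9.8°

The section lies 40° from the strike.
tan α = tan 15° × sin 40° = 0.2679 × 0.6428 = 0.1722
α = arctan(0.1722) = 9.77°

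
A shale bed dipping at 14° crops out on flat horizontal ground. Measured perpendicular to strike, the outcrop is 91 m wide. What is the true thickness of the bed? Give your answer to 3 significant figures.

True thickness t = w · sin(dip) = 91 × sin 14°
t = 91 × 0.2419 = 22.015 m

22.0 m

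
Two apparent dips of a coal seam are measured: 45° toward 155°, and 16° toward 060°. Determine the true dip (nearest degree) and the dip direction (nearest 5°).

Represent each trace as a vector plunging at its apparent dip toward its trend (east-north-up frame): v₁ = (0.299, -0.641, -0.707), v₂ = (0.832, 0.481, -0.276).
n = v₁ × v₂ = (0.517, -0.506, 0.677) (taken with n_z > 0).
tan δ = √(n_x²+n_y²)/n_z = 0.723/0.677, so δ = 46.9°.
Dip direction = atan2(0.517, -0.506) = 134° (azimuth of n's horizontal projection).

true dip 47°, dip direction 135°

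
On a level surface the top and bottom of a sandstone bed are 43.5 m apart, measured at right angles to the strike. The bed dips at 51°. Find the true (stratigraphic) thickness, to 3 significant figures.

True thickness t = w · sin(dip) = 43.5 × sin 51°
t = 43.5 × 0.7771 = 33.806 m

33.8 m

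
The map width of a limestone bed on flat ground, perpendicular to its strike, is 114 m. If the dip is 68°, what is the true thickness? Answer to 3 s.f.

106 m

True thickness t = w · sin(dip) = 114 × sin 68°
t = 114 × 0.9272 = 105.699 m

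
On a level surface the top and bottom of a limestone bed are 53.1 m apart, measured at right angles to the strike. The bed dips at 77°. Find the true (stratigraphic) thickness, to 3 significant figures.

True thickness t = w · sin(dip) = 53.1 × sin 77°
t = 53.1 × 0.9744 = 51.739 m

51.7 m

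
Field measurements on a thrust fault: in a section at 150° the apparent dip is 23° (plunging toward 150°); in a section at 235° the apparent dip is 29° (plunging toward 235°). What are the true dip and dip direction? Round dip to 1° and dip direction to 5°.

The two traces are lines in the plane: v₁ = (sin 150°·cos 23°, cos 150°·cos 23°, −sin 23°), v₂ = (sin 235°·cos 29°, cos 235°·cos 29°, −sin 29°).
n = v₁ × v₂ = (-0.190, -0.503, 0.802) (taken with n_z > 0).
Dip δ = arctan(|n_h|/n_z) = arctan(0.538/0.802) = 33.8°.
The horizontal component of n points toward azimuth atan2(n_x, n_y) = 201°, the dip direction.

true dip 34°, dip direction 200°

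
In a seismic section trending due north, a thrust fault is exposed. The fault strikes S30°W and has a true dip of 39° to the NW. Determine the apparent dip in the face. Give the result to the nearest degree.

22°

Angle between strike (S30°W) and section (due north): β = 30°.
tan α = tan 39° × sin 30° = 0.8098 × 0.5000 = 0.4049
apparent dip = arctan 0.4049 = 22.04°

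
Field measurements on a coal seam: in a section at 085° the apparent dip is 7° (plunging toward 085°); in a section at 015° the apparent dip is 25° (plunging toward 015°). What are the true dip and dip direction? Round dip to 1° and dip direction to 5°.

true dip 25°, dip direction 010°

Represent each trace as a vector plunging at its apparent dip toward its trend (east-north-up frame): v₁ = (0.989, 0.087, -0.122), v₂ = (0.235, 0.875, -0.423).
Cross product v₁ × v₂ gives the pole to the plane: n ∝ (0.070, 0.389, 0.845).
Dip δ = arctan(|n_h|/n_z) = arctan(0.396/0.845) = 25.1°.
Dip direction = azimuth of (n_x, n_y) = atan2(0.070, 0.389) = 10°.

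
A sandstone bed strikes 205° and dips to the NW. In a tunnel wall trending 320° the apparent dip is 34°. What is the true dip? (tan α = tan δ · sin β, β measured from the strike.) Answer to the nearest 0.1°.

β = acute angle between strike 205° and section 320° = 65°.
tan δ = tan α / sin β = tan 34° / sin 65° = 0.6745 / 0.9063 = 0.7442
δ = arctan(0.7442) = 36.66°

36.7°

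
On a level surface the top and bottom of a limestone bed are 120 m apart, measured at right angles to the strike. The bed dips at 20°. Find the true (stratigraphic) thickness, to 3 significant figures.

41.0 m

True thickness t = w · sin(dip) = 120 × sin 20°
t = 120 × 0.3420 = 41.042 m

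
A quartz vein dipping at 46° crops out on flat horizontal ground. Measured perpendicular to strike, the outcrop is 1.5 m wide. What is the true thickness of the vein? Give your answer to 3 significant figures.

True thickness t = w · sin(dip) = 1.5 × sin 46°
t = 1.5 × 0.7193 = 1.079 m

1.08 m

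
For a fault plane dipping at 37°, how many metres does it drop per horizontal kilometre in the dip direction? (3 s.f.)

754 m

drop per km = 1000 × tan 37° = 1000 × 0.7536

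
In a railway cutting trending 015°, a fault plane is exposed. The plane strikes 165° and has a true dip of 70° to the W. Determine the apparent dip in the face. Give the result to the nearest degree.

The strike is 165° and the section trends 015°; the acute angle between them is β = 30°.
tan(apparent dip) = tan 70° · sin 30° = 1.3737
apparent dip = arctan 1.3737 = 53.95°

54°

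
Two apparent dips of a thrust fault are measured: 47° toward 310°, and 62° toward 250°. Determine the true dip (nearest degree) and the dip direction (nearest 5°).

true dip 62°, dip direction 255°

Represent each trace as a vector plunging at its apparent dip toward its trend (east-north-up frame): v₁ = (-0.522, 0.438, -0.731), v₂ = (-0.441, -0.161, -0.883).
Cross product v₁ × v₂ gives the pole to the plane: n ∝ (-0.504, -0.139, 0.277).
Dip δ = arctan(|n_h|/n_z) = arctan(0.523/0.277) = 62.1°.
The horizontal component of n points toward azimuth atan2(n_x, n_y) = 255°, the dip direction.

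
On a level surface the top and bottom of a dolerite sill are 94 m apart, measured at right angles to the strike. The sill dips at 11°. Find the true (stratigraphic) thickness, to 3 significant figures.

True thickness t = w · sin(dip) = 94 × sin 11°
t = 94 × 0.1908 = 17.936 m

17.9 m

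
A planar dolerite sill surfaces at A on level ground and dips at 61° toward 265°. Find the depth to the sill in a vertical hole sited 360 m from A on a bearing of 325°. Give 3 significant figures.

The hole lies 60° from the dip direction, so the down-dip offset is 360 × cos 60° = 180.00 m.
Depth = down-dip offset × tan(dip) = 180.00 × tan 61° = 180.00 × 1.8040
Depth = 324.73 m

325 m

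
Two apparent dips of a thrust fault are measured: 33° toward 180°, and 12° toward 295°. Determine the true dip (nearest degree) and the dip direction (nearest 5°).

true dip 40°, dip direction 220°

Each apparent-dip line lies in the plane. As unit vectors (x east, y north, z up), v₁ plunges 33°→180° and v₂ plunges 12°→295°.
The plane normal is n = v₁ × v₂ ∝ (-0.400, -0.483, 0.743).
Dip δ = arctan(|n_h|/n_z) = arctan(0.627/0.743) = 40.1°.
Dip direction = azimuth of (n_x, n_y) = atan2(-0.400, -0.483) = 220°.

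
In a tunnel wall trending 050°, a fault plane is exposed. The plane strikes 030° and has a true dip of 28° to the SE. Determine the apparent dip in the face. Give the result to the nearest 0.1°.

10.3°

Angle between strike (030°) and section (050°): β = 20°.
tan(apparent dip) = tan 28° · sin 20° = 0.1819
α = arctan(0.1819) = 10.31°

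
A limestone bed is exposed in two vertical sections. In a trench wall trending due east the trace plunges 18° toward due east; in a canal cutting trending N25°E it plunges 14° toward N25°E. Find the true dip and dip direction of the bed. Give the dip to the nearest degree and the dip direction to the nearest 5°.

The two traces are lines in the plane: v₁ = (sin 90°·cos 18°, cos 90°·cos 18°, −sin 18°), v₂ = (sin 25°·cos 14°, cos 25°·cos 14°, −sin 14°).
n = v₁ × v₂ = (0.272, 0.103, 0.836) (taken with n_z > 0).
Dip δ = arctan(|n_h|/n_z) = arctan(0.291/0.836) = 19.2°.
Dip direction = atan2(0.272, 0.103) = 69° (azimuth of n's horizontal projection).

true dip 19°, dip direction 070°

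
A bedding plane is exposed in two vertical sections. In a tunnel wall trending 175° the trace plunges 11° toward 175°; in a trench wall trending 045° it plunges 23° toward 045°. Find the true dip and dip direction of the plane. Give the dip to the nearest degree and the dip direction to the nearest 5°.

true dip 37°, dip direction 100°

The two traces are lines in the plane: v₁ = (sin 175°·cos 11°, cos 175°·cos 11°, −sin 11°), v₂ = (sin 45°·cos 23°, cos 45°·cos 23°, −sin 23°).
n = v₁ × v₂ = (0.506, -0.091, 0.692) (taken with n_z > 0).
tan δ = √(n_x²+n_y²)/n_z = 0.514/0.692, so δ = 36.6°.
Dip direction = azimuth of (n_x, n_y) = atan2(0.506, -0.091) = 100°.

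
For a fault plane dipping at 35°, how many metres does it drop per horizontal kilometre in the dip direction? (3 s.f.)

drop per km = 1000 × tan 35° = 1000 × 0.7002

700 m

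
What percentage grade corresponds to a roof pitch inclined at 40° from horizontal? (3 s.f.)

grade % = 100 × tan 40° = 100 × 0.8391

83.9%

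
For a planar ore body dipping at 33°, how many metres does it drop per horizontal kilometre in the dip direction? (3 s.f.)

649 m

drop per km = 1000 × tan 33° = 1000 × 0.6494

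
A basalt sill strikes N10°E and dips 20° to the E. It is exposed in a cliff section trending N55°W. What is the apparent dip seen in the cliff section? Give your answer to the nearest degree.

The section lies 65° from the strike.
tan α = tan 20° × sin 65° = 0.3640 × 0.9063 = 0.3299
apparent dip = arctan 0.3299 = 18.26°

18°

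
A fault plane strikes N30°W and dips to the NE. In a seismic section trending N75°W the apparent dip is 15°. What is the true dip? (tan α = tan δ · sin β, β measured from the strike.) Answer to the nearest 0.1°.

The section is 45° from the strike.
tan(true dip) = tan 15° / sin 45° = 0.3789
true dip = arctan 0.3789 = 20.75°

20.8°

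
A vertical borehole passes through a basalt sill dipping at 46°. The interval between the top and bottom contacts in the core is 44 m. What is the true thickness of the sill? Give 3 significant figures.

True thickness t = h · cos(dip) = 44 × cos 46°
t = 44 × 0.6947 = 30.565 m

30.6 m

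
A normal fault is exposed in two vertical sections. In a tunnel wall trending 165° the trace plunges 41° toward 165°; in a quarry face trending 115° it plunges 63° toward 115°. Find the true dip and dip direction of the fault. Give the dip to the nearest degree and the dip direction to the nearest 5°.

true dip 64°, dip direction 100°

Represent each trace as a vector plunging at its apparent dip toward its trend (east-north-up frame): v₁ = (0.195, -0.729, -0.656), v₂ = (0.411, -0.192, -0.891).
n = v₁ × v₂ = (0.524, -0.096, 0.262) (taken with n_z > 0).
True dip = arccos(n_z / |n|) = arccos(0.4422) = 63.8°.
The horizontal component of n points toward azimuth atan2(n_x, n_y) = 100°, the dip direction.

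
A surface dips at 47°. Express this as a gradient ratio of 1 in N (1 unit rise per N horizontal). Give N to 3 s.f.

1 in 0.933

1 : N means tan θ = 1/N, so N = 1/tan 47° = 1/1.0724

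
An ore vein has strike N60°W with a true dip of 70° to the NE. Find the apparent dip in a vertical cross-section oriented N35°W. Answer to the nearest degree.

49°

Angle between strike (N60°W) and section (N35°W): β = 25°.
tan α = tan 70° × sin 25° = 2.7475 × 0.4226 = 1.1611
apparent dip = arctan 1.1611 = 49.26°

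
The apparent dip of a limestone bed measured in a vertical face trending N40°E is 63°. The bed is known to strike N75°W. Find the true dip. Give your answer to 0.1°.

The section is 65° from the strike.
tan δ = tan α / sin β = tan 63° / sin 65° = 1.9626 / 0.9063 = 2.1655
true dip = arctan 2.1655 = 65.21°

65.2°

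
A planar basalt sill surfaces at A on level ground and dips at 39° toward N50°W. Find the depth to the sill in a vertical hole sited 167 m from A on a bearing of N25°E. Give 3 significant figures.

35.0 m

The hole lies 75° from the dip direction, so the down-dip offset is 167 × cos 75° = 43.22 m.
Depth = down-dip offset × tan(dip) = 43.22 × tan 39° = 43.22 × 0.8098
Depth = 35.00 m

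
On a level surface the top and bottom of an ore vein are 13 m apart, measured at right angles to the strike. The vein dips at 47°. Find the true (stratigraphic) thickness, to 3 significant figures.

9.51 m

True thickness t = w · sin(dip) = 13 × sin 47°
t = 13 × 0.7314 = 9.508 m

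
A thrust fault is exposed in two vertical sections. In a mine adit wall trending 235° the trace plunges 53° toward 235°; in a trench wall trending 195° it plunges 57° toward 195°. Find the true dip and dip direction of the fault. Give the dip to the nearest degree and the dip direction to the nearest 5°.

The two traces are lines in the plane: v₁ = (sin 235°·cos 53°, cos 235°·cos 53°, −sin 53°), v₂ = (sin 195°·cos 57°, cos 195°·cos 57°, −sin 57°).
n = v₁ × v₂ = (-0.131, -0.301, 0.211) (taken with n_z > 0).
True dip = arccos(n_z / |n|) = arccos(0.5404) = 57.3°.
Dip direction = azimuth of (n_x, n_y) = atan2(-0.131, -0.301) = 203°.

true dip 57°, dip direction 205°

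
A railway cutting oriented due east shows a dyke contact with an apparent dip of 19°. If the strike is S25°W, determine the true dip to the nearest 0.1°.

The section is 65° from the strike.
tan(true dip) = tan 19° / sin 65° = 0.3799
δ = arctan(0.3799) = 20.80°

20.8°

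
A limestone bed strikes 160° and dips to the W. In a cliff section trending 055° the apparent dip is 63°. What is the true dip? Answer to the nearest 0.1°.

63.8°

The section is 75° from the strike.
tan(true dip) = tan 63° / sin 75° = 2.0318
true dip = arctan 2.0318 = 63.80°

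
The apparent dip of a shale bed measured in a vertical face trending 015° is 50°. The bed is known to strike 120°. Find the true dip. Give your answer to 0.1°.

The section is 75° from the strike.
tan δ = tan α / sin β = tan 50° / sin 75° = 1.1918 / 0.9659 = 1.2338
δ = arctan(1.2338) = 50.97°

51.0°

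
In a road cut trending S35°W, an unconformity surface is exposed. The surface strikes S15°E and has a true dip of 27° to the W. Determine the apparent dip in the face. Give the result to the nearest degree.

The section lies 50° from the strike.
tan(apparent dip) = tan 27° · sin 50° = 0.3903
α = arctan(0.3903) = 21.32°

21°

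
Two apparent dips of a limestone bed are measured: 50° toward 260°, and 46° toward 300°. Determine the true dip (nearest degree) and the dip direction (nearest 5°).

Represent each trace as a vector plunging at its apparent dip toward its trend (east-north-up frame): v₁ = (-0.633, -0.112, -0.766), v₂ = (-0.602, 0.347, -0.719).
Cross product v₁ × v₂ gives the pole to the plane: n ∝ (-0.346, -0.005, 0.287).
tan δ = √(n_x²+n_y²)/n_z = 0.346/0.287, so δ = 50.4°.
Dip direction = atan2(-0.346, -0.005) = 269° (azimuth of n's horizontal projection).

true dip 50°, dip direction 270°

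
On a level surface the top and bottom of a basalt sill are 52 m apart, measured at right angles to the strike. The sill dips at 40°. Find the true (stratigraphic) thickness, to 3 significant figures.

True thickness t = w · sin(dip) = 52 × sin 40°
t = 52 × 0.6428 = 33.425 m

33.4 m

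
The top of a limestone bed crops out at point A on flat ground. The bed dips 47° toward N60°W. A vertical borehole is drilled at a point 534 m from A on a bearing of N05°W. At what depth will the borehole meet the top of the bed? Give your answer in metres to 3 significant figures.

328 m

The hole lies 55° from the dip direction, so the down-dip offset is 534 × cos 55° = 306.29 m.
Depth = down-dip offset × tan(dip) = 306.29 × tan 47° = 306.29 × 1.0724
Depth = 328.46 m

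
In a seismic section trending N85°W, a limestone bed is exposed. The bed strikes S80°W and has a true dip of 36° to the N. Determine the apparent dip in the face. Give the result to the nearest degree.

11°

The strike is S80°W and the section trends N85°W; the acute angle between them is β = 15°.
tan α = tan 36° × sin 15° = 0.7265 × 0.2588 = 0.1880
α = arctan(0.1880) = 10.65°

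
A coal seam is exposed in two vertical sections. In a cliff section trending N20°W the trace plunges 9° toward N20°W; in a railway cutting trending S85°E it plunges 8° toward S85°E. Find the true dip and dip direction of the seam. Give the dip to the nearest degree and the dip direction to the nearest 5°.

The two traces are lines in the plane: v₁ = (sin 340°·cos 9°, cos 340°·cos 9°, −sin 9°), v₂ = (sin 95°·cos 8°, cos 95°·cos 8°, −sin 8°).
n = v₁ × v₂ = (0.143, 0.201, 0.886) (taken with n_z > 0).
True dip = arccos(n_z / |n|) = arccos(0.9634) = 15.6°.
The horizontal component of n points toward azimuth atan2(n_x, n_y) = 35°, the dip direction.

true dip 16°, dip direction 035°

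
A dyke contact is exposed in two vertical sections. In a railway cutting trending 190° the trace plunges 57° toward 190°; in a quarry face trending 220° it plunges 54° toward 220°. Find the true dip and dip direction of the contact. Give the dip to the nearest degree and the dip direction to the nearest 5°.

true dip 57°, dip direction 195°

Each apparent-dip line lies in the plane. As unit vectors (x east, y north, z up), v₁ plunges 57°→190° and v₂ plunges 54°→220°.
n = v₁ × v₂ = (-0.056, -0.240, 0.160) (taken with n_z > 0).
Dip δ = arctan(|n_h|/n_z) = arctan(0.247/0.160) = 57.0°.
Dip direction = azimuth of (n_x, n_y) = atan2(-0.056, -0.240) = 193°.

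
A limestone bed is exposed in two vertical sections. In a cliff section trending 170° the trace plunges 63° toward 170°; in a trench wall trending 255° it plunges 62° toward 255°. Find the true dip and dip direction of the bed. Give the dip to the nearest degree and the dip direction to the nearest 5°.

true dip 69°, dip direction 210°

The two traces are lines in the plane: v₁ = (sin 170°·cos 63°, cos 170°·cos 63°, −sin 63°), v₂ = (sin 255°·cos 62°, cos 255°·cos 62°, −sin 62°).
n = v₁ × v₂ = (-0.286, -0.474, 0.212) (taken with n_z > 0).
Dip δ = arctan(|n_h|/n_z) = arctan(0.554/0.212) = 69.0°.
Dip direction = atan2(-0.286, -0.474) = 211° (azimuth of n's horizontal projection).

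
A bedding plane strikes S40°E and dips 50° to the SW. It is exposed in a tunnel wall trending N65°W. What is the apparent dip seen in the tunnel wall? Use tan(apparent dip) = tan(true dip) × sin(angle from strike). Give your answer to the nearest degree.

27°

Angle between strike (S40°E) and section (N65°W): β = 25°.
tan α = tan 50° × sin 25° = 1.1918 × 0.4226 = 0.5037
α = arctan(0.5037) = 26.73°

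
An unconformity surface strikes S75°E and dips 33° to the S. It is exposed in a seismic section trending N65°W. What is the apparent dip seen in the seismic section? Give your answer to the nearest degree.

6°

The strike is S75°E and the section trends N65°W; the acute angle between them is β = 10°.
tan(apparent dip) = tan 33° · sin 10° = 0.1128
apparent dip = arctan 0.1128 = 6.43°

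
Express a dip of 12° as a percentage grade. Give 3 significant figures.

grade % = 100 × tan 12° = 100 × 0.2126

21.3%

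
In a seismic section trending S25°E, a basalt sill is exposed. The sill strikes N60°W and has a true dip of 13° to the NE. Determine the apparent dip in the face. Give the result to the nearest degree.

8°

The section lies 35° from the strike.
tan(apparent dip) = tan 13° · sin 35° = 0.1324
α = arctan(0.1324) = 7.54°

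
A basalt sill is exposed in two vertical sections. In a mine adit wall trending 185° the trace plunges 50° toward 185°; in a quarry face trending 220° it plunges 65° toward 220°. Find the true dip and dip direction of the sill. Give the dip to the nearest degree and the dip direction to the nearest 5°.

Each apparent-dip line lies in the plane. As unit vectors (x east, y north, z up), v₁ plunges 50°→185° and v₂ plunges 65°→220°.
Cross product v₁ × v₂ gives the pole to the plane: n ∝ (-0.332, -0.157, 0.156).
Dip δ = arctan(|n_h|/n_z) = arctan(0.368/0.156) = 67.0°.
Dip direction = azimuth of (n_x, n_y) = atan2(-0.332, -0.157) = 245°.

true dip 67°, dip direction 245°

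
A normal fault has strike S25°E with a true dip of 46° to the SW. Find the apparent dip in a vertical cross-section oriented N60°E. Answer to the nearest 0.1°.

The strike is S25°E and the section trends N60°E; the acute angle between them is β = 85°.
tan(apparent dip) = tan 46° · sin 85° = 1.0316
α = arctan(1.0316) = 45.89°

45.9°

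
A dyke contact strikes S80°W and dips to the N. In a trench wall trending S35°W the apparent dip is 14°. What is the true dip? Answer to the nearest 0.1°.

19.4°

β = acute angle between strike S80°W and section S35°W = 45°.
tan(true dip) = tan 14° / sin 45° = 0.3526
δ = arctan(0.3526) = 19.42°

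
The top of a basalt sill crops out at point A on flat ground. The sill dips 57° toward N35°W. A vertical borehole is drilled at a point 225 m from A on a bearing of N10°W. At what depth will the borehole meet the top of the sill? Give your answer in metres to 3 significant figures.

314 m

The hole lies 25° from the dip direction, so the down-dip offset is 225 × cos 25° = 203.92 m.
Depth = down-dip offset × tan(dip) = 203.92 × tan 57° = 203.92 × 1.5399
Depth = 314.01 m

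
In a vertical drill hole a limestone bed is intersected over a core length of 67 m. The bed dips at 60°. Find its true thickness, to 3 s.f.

True thickness t = h · cos(dip) = 67 × cos 60°
t = 67 × 0.5000 = 33.500 m

33.5 m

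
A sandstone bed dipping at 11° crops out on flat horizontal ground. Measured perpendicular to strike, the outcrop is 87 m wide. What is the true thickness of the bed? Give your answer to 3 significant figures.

True thickness t = w · sin(dip) = 87 × sin 11°
t = 87 × 0.1908 = 16.600 m

16.6 m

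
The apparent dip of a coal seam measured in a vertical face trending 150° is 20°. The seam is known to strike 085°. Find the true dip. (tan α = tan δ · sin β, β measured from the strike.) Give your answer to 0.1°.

21.9°

β = acute angle between strike 085° and section 150° = 65°.
tan(true dip) = tan 20° / sin 65° = 0.4016
true dip = arctan 0.4016 = 21.88°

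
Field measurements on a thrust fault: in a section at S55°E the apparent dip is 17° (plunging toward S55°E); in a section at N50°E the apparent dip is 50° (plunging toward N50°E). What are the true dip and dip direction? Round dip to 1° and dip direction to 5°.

true dip 50°, dip direction 050°

Each apparent-dip line lies in the plane. As unit vectors (x east, y north, z up), v₁ plunges 17°→S55°E and v₂ plunges 50°→N50°E.
The plane normal is n = v₁ × v₂ ∝ (0.541, 0.456, 0.594).
Dip δ = arctan(|n_h|/n_z) = arctan(0.708/0.594) = 50.0°.
Dip direction = azimuth of (n_x, n_y) = atan2(0.541, 0.456) = 50°.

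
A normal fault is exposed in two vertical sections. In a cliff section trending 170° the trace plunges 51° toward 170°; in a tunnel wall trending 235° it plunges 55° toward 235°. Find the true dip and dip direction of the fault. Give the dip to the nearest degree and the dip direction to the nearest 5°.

true dip 58°, dip direction 210°

Represent each trace as a vector plunging at its apparent dip toward its trend (east-north-up frame): v₁ = (0.109, -0.620, -0.777), v₂ = (-0.470, -0.329, -0.819).
The plane normal is n = v₁ × v₂ ∝ (-0.252, -0.455, 0.327).
True dip = arccos(n_z / |n|) = arccos(0.5326) = 57.8°.
The horizontal component of n points toward azimuth atan2(n_x, n_y) = 209°, the dip direction.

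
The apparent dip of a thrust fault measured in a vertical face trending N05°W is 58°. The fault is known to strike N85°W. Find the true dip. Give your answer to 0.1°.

The section is 80° from the strike.
tan(true dip) = tan 58° / sin 80° = 1.6250
true dip = arctan 1.6250 = 58.39°

58.4°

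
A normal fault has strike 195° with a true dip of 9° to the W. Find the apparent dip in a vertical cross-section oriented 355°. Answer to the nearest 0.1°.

Angle between strike (195°) and section (355°): β = 20°.
tan(apparent dip) = tan 9° · sin 20° = 0.0542
α = arctan(0.0542) = 3.10°

3.1°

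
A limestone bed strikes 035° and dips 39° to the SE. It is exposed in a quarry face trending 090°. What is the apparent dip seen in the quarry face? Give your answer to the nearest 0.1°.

The strike is 035° and the section trends 090°; the acute angle between them is β = 55°.
tan(apparent dip) = tan 39° · sin 55° = 0.6633
α = arctan(0.6633) = 33.56°

33.6°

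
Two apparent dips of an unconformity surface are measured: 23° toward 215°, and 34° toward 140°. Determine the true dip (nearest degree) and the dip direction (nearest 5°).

true dip 36°, dip direction 160°

Represent each trace as a vector plunging at its apparent dip toward its trend (east-north-up frame): v₁ = (-0.528, -0.754, -0.391), v₂ = (0.533, -0.635, -0.559).
n = v₁ × v₂ = (0.174, -0.503, 0.737) (taken with n_z > 0).
True dip = arccos(n_z / |n|) = arccos(0.8106) = 35.8°.
Dip direction = azimuth of (n_x, n_y) = atan2(0.174, -0.503) = 161°.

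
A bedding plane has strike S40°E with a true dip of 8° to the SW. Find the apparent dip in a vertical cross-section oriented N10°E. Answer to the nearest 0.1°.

6.1°

The strike is S40°E and the section trends N10°E; the acute angle between them is β = 50°.
tan(apparent dip) = tan 8° · sin 50° = 0.1077
α = arctan(0.1077) = 6.14°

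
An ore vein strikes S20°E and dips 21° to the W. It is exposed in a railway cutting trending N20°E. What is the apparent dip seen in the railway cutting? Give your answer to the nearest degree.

14°

The section lies 40° from the strike.
tan(apparent dip) = tan 21° · sin 40° = 0.2467
α = arctan(0.2467) = 13.86°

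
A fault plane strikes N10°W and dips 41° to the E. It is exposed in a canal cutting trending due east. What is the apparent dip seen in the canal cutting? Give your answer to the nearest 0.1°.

40.6°

The strike is N10°W and the section trends due east; the acute angle between them is β = 80°.
tan(apparent dip) = tan 41° · sin 80° = 0.8561
apparent dip = arctan 0.8561 = 40.57°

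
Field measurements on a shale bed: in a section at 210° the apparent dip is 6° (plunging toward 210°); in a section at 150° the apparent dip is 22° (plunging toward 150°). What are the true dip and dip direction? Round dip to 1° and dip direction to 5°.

Represent each trace as a vector plunging at its apparent dip toward its trend (east-north-up frame): v₁ = (-0.497, -0.861, -0.105), v₂ = (0.464, -0.803, -0.375).
The plane normal is n = v₁ × v₂ ∝ (0.239, -0.235, 0.799).
Dip δ = arctan(|n_h|/n_z) = arctan(0.335/0.799) = 22.7°.
Dip direction = atan2(0.239, -0.235) = 135° (azimuth of n's horizontal projection).

true dip 23°, dip direction 135°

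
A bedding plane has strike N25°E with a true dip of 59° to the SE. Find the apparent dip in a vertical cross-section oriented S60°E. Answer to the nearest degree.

59°

The section lies 85° from the strike.
tan(apparent dip) = tan 59° · sin 85° = 1.6579
apparent dip = arctan 1.6579 = 58.90°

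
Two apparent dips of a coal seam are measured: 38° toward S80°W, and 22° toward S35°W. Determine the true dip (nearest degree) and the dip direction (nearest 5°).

The two traces are lines in the plane: v₁ = (sin 260°·cos 38°, cos 260°·cos 38°, −sin 38°), v₂ = (sin 215°·cos 22°, cos 215°·cos 22°, −sin 22°).
n = v₁ × v₂ = (-0.416, 0.037, 0.517) (taken with n_z > 0).
Dip δ = arctan(|n_h|/n_z) = arctan(0.418/0.517) = 39.0°.
The horizontal component of n points toward azimuth atan2(n_x, n_y) = 275°, the dip direction.

true dip 39°, dip direction 275°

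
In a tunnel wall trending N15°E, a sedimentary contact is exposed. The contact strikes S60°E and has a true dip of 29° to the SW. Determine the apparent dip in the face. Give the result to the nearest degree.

28°

The strike is S60°E and the section trends N15°E; the acute angle between them is β = 75°.
tan α = tan 29° × sin 75° = 0.5543 × 0.9659 = 0.5354
apparent dip = arctan 0.5354 = 28.17°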